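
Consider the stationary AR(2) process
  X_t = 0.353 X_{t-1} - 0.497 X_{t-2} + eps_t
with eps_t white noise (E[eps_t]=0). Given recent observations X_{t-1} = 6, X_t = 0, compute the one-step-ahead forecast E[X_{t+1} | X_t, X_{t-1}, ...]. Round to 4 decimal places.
E[X_{t+1} \mid \mathcal F_t] = -2.9820

For an AR(p) model X_t = c + sum_i phi_i X_{t-i} + eps_t, the
one-step-ahead conditional mean is
  E[X_{t+1} | X_t, ...] = c + sum_i phi_i X_{t+1-i}.
Substitute known values:
  E[X_{t+1} | ...] = (0.353) * (0) + (-0.497) * (6)
                   = -2.9820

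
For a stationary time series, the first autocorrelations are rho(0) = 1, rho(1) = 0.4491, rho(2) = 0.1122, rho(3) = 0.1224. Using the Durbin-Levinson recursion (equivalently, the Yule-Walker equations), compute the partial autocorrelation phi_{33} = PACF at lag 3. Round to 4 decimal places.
\phi_{33} = 0.1481

The PACF at lag k is phi_{kk}, the last component of the solution
to the Yule-Walker system G_k phi = r_k where
  (G_k)_{ij} = rho(|i - j|), (r_k)_i = rho(i), i,j = 1..k.
Equivalently, Durbin-Levinson gives phi_{kk} iteratively:
  phi_{11} = rho(1)
  phi_{kk} = [rho(k) - sum_{j=1..k-1} phi_{k-1,j} rho(k-j)]
            / [1 - sum_{j=1..k-1} phi_{k-1,j} rho(j)],
  phi_{k,j} = phi_{k-1,j} - phi_{kk} phi_{k-1,k-j},  j = 1..k-1.
Step k = 1:
  phi_11 = rho(1) = 0.4491.
Step k = 2:
  phi_22 = [rho(2) - phi_11 rho(1)] / [1 - phi_11 rho(1)] = [0.1122 - (0.4491)(0.4491)] / [1 - (0.4491)(0.4491)]
         = -0.08949081 / 0.79830919 = -0.1121.
  Update: phi_21 = phi_11 - phi_22 phi_11 = 0.4491 - (-0.1121)(0.4491) = 0.499444.
Step k = 3:
  phi_33 = [rho(3) - phi_21 rho(2) - phi_22 rho(1)] / [1 - phi_21 rho(1) - phi_22 rho(2)]
    numerator   = 0.1224 - (0.499444)(0.1122) - (-0.1121)(0.4491) = 0.11670666
    denominator = 1 - (0.499444)(0.4491) - (-0.1121)(0.1122) = 0.78827723
  phi_33 = 0.11670666 / 0.78827723 = 0.1481.
Therefore phi_{33} = 0.1481.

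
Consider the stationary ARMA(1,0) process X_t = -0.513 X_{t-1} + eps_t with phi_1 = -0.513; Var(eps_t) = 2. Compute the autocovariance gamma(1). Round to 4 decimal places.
\gamma(1) = -1.3924

Multiply the model equation by X_{t-k} and take expectations. With theta_0 = psi_0 = 1 and psi_j the MA(infinity) weights, this gives
  gamma(k) - sum_i phi_i gamma(k-i) = c_k,
  c_k = sigma^2 * sum_{j=k..q} theta_j psi_{j-k}   (c_k = 0 for k > q),
using gamma(-m) = gamma(m).
Pure AR (q = 0): c_0 = sigma^2 = 2, c_k = 0 for k >= 1.
Equations for k = 0 and k = 1 (AR order 1):
  gamma(0) = phi_1 gamma(1) + c_0
  gamma(1) = phi_1 gamma(0) + c_1
Substituting the second into the first: gamma(0) (1 - phi_1^2) = c_0 + phi_1 c_1, so
  gamma(0) = c_0 / (1 - phi_1^2) = 2 / (1 - (-0.513)^2) = 2 / 0.736831 = 2.714327.
  gamma(1) = phi_1 gamma(0) = (-0.513)(2.714327) = -1.39245.
Therefore gamma(1) = -1.3924 (to 4 decimal places).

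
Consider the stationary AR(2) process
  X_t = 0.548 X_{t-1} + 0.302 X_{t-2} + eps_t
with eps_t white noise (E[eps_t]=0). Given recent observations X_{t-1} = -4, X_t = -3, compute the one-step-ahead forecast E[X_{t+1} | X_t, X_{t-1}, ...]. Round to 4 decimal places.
E[X_{t+1} \mid \mathcal F_t] = -2.8520

For an AR(p) model X_t = c + sum_i phi_i X_{t-i} + eps_t, the
one-step-ahead conditional mean is
  E[X_{t+1} | X_t, ...] = c + sum_i phi_i X_{t+1-i}.
Substitute known values:
  E[X_{t+1} | ...] = (0.548) * (-3) + (0.302) * (-4)
                   = -2.8520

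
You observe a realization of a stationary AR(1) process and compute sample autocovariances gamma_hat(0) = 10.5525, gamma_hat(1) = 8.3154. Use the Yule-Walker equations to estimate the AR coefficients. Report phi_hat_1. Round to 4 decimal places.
\hat\phi_{1} = 0.7880

The Yule-Walker equations for an AR(p) process read, in matrix form,
  Gamma_p phi = r_p,   with   (Gamma_p)_{ij} = gamma(|i - j|),
                       (r_p)_i = gamma(i),   i,j = 1..p.
Substitute the sample gammas (Toeplitz matrix and right-hand side of size 1):
  Gamma_p = [[10.5525]]
  r_p     = [8.3154]
With p = 1 this is the single equation gamma(0) phi_1 = gamma(1):
  phi_hat_1 = gamma(1) / gamma(0) = 8.3154 / 10.5525 = 0.7880.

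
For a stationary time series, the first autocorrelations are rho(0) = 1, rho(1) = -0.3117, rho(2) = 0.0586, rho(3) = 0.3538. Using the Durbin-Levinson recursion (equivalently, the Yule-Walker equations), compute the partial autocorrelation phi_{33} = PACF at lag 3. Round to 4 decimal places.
\phi_{33} = 0.3990

The PACF at lag k is phi_{kk}, the last component of the solution
to the Yule-Walker system G_k phi = r_k where
  (G_k)_{ij} = rho(|i - j|), (r_k)_i = rho(i), i,j = 1..k.
Equivalently, Durbin-Levinson gives phi_{kk} iteratively:
  phi_{11} = rho(1)
  phi_{kk} = [rho(k) - sum_{j=1..k-1} phi_{k-1,j} rho(k-j)]
            / [1 - sum_{j=1..k-1} phi_{k-1,j} rho(j)],
  phi_{k,j} = phi_{k-1,j} - phi_{kk} phi_{k-1,k-j},  j = 1..k-1.
Step k = 1:
  phi_11 = rho(1) = -0.3117.
Step k = 2:
  phi_22 = [rho(2) - phi_11 rho(1)] / [1 - phi_11 rho(1)] = [0.0586 - (-0.3117)(-0.3117)] / [1 - (-0.3117)(-0.3117)]
         = -0.03855689 / 0.90284311 = -0.042706.
  Update: phi_21 = phi_11 - phi_22 phi_11 = -0.3117 - (-0.042706)(-0.3117) = -0.325011.
Step k = 3:
  phi_33 = [rho(3) - phi_21 rho(2) - phi_22 rho(1)] / [1 - phi_21 rho(1) - phi_22 rho(2)]
    numerator   = 0.3538 - (-0.325011)(0.0586) - (-0.042706)(-0.3117) = 0.35953419
    denominator = 1 - (-0.325011)(-0.3117) - (-0.042706)(0.0586) = 0.9011965
  phi_33 = 0.35953419 / 0.9011965 = 0.399.
Therefore phi_{33} = 0.3990.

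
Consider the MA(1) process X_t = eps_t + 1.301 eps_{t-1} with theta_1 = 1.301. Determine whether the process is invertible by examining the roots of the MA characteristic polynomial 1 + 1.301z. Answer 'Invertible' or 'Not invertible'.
\text{Not invertible}

The MA(q) characteristic polynomial is P(z) = 1 + 1.301z.
Invertibility requires all roots to lie outside the unit circle, i.e. |z| > 1 for every root.
This is linear in z: 1 + (1.301) z = 0  =>  z = -1/(1.301) = -0.76864,  |z| = 0.76864.
Moduli of all roots: 0.7686.
All moduli strictly greater than 1? No.
Verdict: Not invertible.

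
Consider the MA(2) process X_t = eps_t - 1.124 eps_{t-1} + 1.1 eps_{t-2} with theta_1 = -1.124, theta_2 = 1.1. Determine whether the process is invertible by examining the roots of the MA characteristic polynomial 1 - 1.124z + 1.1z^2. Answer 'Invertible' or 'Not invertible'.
\text{Not invertible}

The MA(q) characteristic polynomial is P(z) = 1 - 1.124z + 1.1z^2.
Invertibility requires all roots to lie outside the unit circle, i.e. |z| > 1 for every root.
Set 1 + (-1.124) z + (1.1) z^2 = 0, i.e. a z^2 + b z + c = 0 with a = 1.1, b = -1.124, c = 1.
Discriminant D = b^2 - 4ac = (-1.124)^2 - 4*(1.1)*1 = 1.263376 - (4.4) = -3.136624.
D < 0, so the roots are the complex-conjugate pair z = (-b +/- i sqrt(-D)) / (2a) = 0.5109 +/- 0.805i.
For a conjugate pair |z|^2 = z * conj(z) = (product of roots) = c/a = 1/(1.1) = 0.909091, so |z| = sqrt(0.909091) = 0.9535 for both roots.
Moduli of all roots: 0.9535, 0.9535.
All moduli strictly greater than 1? No.
Verdict: Not invertible.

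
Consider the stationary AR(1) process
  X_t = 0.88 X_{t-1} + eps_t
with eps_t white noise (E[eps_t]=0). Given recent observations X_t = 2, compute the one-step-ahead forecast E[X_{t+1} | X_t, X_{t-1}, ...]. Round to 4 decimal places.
E[X_{t+1} \mid \mathcal F_t] = 1.7600

For an AR(p) model X_t = c + sum_i phi_i X_{t-i} + eps_t, the
one-step-ahead conditional mean is
  E[X_{t+1} | X_t, ...] = c + sum_i phi_i X_{t+1-i}.
Substitute known values:
  E[X_{t+1} | ...] = (0.88) * (2)
                   = 1.7600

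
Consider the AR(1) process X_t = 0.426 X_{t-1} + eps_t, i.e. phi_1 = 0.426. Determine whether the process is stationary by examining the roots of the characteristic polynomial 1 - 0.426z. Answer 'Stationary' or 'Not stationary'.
\text{Stationary}

The AR(p) characteristic polynomial is P(z) = 1 - 0.426z.
Stationarity requires all roots to lie outside the unit circle, i.e. |z| > 1 for every root.
This is linear in z: 1 + (-0.426) z = 0  =>  z = -1/(-0.426) = 2.347418,  |z| = 2.347418.
Moduli of all roots: 2.3474.
All moduli strictly greater than 1? Yes.
Verdict: Stationary.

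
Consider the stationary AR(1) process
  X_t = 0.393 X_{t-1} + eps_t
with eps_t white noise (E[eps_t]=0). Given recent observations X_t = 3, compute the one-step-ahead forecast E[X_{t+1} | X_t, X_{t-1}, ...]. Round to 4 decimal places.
E[X_{t+1} \mid \mathcal F_t] = 1.1790

For an AR(p) model X_t = c + sum_i phi_i X_{t-i} + eps_t, the
one-step-ahead conditional mean is
  E[X_{t+1} | X_t, ...] = c + sum_i phi_i X_{t+1-i}.
Substitute known values:
  E[X_{t+1} | ...] = (0.393) * (3)
                   = 1.1790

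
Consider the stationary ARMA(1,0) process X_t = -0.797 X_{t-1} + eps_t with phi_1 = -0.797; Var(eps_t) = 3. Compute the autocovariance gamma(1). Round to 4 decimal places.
\gamma(1) = -6.5544

Multiply the model equation by X_{t-k} and take expectations. With theta_0 = psi_0 = 1 and psi_j the MA(infinity) weights, this gives
  gamma(k) - sum_i phi_i gamma(k-i) = c_k,
  c_k = sigma^2 * sum_{j=k..q} theta_j psi_{j-k}   (c_k = 0 for k > q),
using gamma(-m) = gamma(m).
Pure AR (q = 0): c_0 = sigma^2 = 3, c_k = 0 for k >= 1.
Equations for k = 0 and k = 1 (AR order 1):
  gamma(0) = phi_1 gamma(1) + c_0
  gamma(1) = phi_1 gamma(0) + c_1
Substituting the second into the first: gamma(0) (1 - phi_1^2) = c_0 + phi_1 c_1, so
  gamma(0) = c_0 / (1 - phi_1^2) = 3 / (1 - (-0.797)^2) = 3 / 0.364791 = 8.223887.
  gamma(1) = phi_1 gamma(0) = (-0.797)(8.223887) = -6.554438.
Therefore gamma(1) = -6.5544 (to 4 decimal places).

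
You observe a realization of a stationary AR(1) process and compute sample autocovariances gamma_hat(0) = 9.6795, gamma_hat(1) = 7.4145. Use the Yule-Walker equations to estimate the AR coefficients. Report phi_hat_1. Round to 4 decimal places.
\hat\phi_{1} = 0.7660

The Yule-Walker equations for an AR(p) process read, in matrix form,
  Gamma_p phi = r_p,   with   (Gamma_p)_{ij} = gamma(|i - j|),
                       (r_p)_i = gamma(i),   i,j = 1..p.
Substitute the sample gammas (Toeplitz matrix and right-hand side of size 1):
  Gamma_p = [[9.6795]]
  r_p     = [7.4145]
With p = 1 this is the single equation gamma(0) phi_1 = gamma(1):
  phi_hat_1 = gamma(1) / gamma(0) = 7.4145 / 9.6795 = 0.7660.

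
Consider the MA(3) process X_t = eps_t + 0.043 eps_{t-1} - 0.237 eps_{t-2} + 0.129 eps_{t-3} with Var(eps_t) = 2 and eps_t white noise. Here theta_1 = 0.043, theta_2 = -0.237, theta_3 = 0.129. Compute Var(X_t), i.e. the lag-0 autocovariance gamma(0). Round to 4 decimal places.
\gamma(0) = 2.1493

For an MA(q) process X_t = eps_t + sum_i theta_i eps_{t-i} with
Var(eps_t) = sigma^2, the variance is
  gamma(0) = sigma^2 * (1 + sum_i theta_i^2).
  sum_i theta_i^2 = (0.043)^2 + (-0.237)^2 + (0.129)^2 = 0.001849 + 0.056169 + 0.016641 = 0.074659.
  gamma(0) = 2 * (1 + 0.074659) = 2 * 1.074659 = 2.149318, which rounds to 2.1493.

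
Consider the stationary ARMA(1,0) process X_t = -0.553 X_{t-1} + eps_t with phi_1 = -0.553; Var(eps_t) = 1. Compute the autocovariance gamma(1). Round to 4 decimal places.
\gamma(1) = -0.7966

Multiply the model equation by X_{t-k} and take expectations. With theta_0 = psi_0 = 1 and psi_j the MA(infinity) weights, this gives
  gamma(k) - sum_i phi_i gamma(k-i) = c_k,
  c_k = sigma^2 * sum_{j=k..q} theta_j psi_{j-k}   (c_k = 0 for k > q),
using gamma(-m) = gamma(m).
Pure AR (q = 0): c_0 = sigma^2 = 1, c_k = 0 for k >= 1.
Equations for k = 0 and k = 1 (AR order 1):
  gamma(0) = phi_1 gamma(1) + c_0
  gamma(1) = phi_1 gamma(0) + c_1
Substituting the second into the first: gamma(0) (1 - phi_1^2) = c_0 + phi_1 c_1, so
  gamma(0) = c_0 / (1 - phi_1^2) = 1 / (1 - (-0.553)^2) = 1 / 0.694191 = 1.440526.
  gamma(1) = phi_1 gamma(0) = (-0.553)(1.440526) = -0.796611.
Therefore gamma(1) = -0.7966 (to 4 decimal places).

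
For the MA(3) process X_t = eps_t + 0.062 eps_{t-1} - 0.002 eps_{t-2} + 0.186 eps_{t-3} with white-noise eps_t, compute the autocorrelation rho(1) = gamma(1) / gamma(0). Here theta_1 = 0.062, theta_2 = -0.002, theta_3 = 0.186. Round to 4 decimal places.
\rho(1) = 0.0592

For an MA(q) process with theta_0 = 1, the autocovariance is
  gamma(k) = sigma^2 * sum_{i=0..q-k} theta_i * theta_{i+k},
and rho(k) = gamma(k) / gamma(0). Sigma^2 cancels.
  numerator   = (1)*(0.062) + (0.062)*(-0.002) + (-0.002)*(0.186) = 0.061504.
  denominator = (1)^2 + (0.062)^2 + (-0.002)^2 + (0.186)^2 = 1.038444.
  rho(1) = 0.061504 / 1.038444 = 0.0592.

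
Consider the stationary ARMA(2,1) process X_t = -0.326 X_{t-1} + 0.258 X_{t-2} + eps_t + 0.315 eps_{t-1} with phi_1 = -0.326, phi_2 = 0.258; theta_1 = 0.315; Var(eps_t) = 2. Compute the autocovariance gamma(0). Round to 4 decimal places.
\gamma(0) = 2.1837

Multiply the model equation by X_{t-k} and take expectations. With theta_0 = psi_0 = 1 and psi_j the MA(infinity) weights, this gives
  gamma(k) - sum_i phi_i gamma(k-i) = c_k,
  c_k = sigma^2 * sum_{j=k..q} theta_j psi_{j-k}   (c_k = 0 for k > q),
using gamma(-m) = gamma(m).
psi-weights needed (psi_j = theta_j + sum_i phi_i psi_{j-i}):
  psi_1 = theta_1 + phi_1 = 0.315 + (-0.326) = -0.011
Right-hand sides:
  c_0 = sigma^2 (1 + theta_1 psi_1) = 2 * (1 + (0.315)(-0.011)) = 2 * 0.996535 = 1.99307
  c_1 = sigma^2 theta_1 = 2 * (0.315) = 0.63
  c_2 = 0
Equations for k = 0, 1, 2 (AR order 2, c_2 = 0):
  (E0) gamma(0) = phi_1 gamma(1) + phi_2 gamma(2) + c_0
  (E1) gamma(1) = phi_1 gamma(0) + phi_2 gamma(1) + c_1
  (E2) gamma(2) = phi_1 gamma(1) + phi_2 gamma(0)
From (E1): gamma(1) = A gamma(0) + B with
  A = phi_1 / (1 - phi_2) = -0.326 / 0.742 = -0.439353,   B = c_1 / (1 - phi_2) = 0.63 / 0.742 = 0.849057.
Insert (E2) into (E0): gamma(0) (1 - phi_2^2) = phi_1 (1 + phi_2) gamma(1) + c_0.
  phi_1 (1 + phi_2) = (-0.326)(1.258) = -0.410108,   1 - phi_2^2 = 0.933436.
Replace gamma(1) by A gamma(0) + B and collect gamma(0):
  gamma(0) [0.933436 - (-0.410108)(-0.439353)] = (-0.410108)(0.849057) + 1.99307
  gamma(0) * 0.753254 = 1.644865
  gamma(0) = 1.644865 / 0.753254 = 2.18368.
Therefore gamma(0) = 2.1837 (to 4 decimal places).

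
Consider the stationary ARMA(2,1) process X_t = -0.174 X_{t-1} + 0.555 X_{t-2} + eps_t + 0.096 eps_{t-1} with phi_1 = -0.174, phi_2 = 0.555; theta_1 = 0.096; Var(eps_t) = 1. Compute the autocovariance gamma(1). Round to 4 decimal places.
\gamma(1) = -0.4074

Multiply the model equation by X_{t-k} and take expectations. With theta_0 = psi_0 = 1 and psi_j the MA(infinity) weights, this gives
  gamma(k) - sum_i phi_i gamma(k-i) = c_k,
  c_k = sigma^2 * sum_{j=k..q} theta_j psi_{j-k}   (c_k = 0 for k > q),
using gamma(-m) = gamma(m).
psi-weights needed (psi_j = theta_j + sum_i phi_i psi_{j-i}):
  psi_1 = theta_1 + phi_1 = 0.096 + (-0.174) = -0.078
Right-hand sides:
  c_0 = sigma^2 (1 + theta_1 psi_1) = 1 * (1 + (0.096)(-0.078)) = 1 * 0.992512 = 0.992512
  c_1 = sigma^2 theta_1 = 1 * (0.096) = 0.096
  c_2 = 0
Equations for k = 0, 1, 2 (AR order 2, c_2 = 0):
  (E0) gamma(0) = phi_1 gamma(1) + phi_2 gamma(2) + c_0
  (E1) gamma(1) = phi_1 gamma(0) + phi_2 gamma(1) + c_1
  (E2) gamma(2) = phi_1 gamma(1) + phi_2 gamma(0)
From (E1): gamma(1) = A gamma(0) + B with
  A = phi_1 / (1 - phi_2) = -0.174 / 0.445 = -0.391011,   B = c_1 / (1 - phi_2) = 0.096 / 0.445 = 0.21573.
Insert (E2) into (E0): gamma(0) (1 - phi_2^2) = phi_1 (1 + phi_2) gamma(1) + c_0.
  phi_1 (1 + phi_2) = (-0.174)(1.555) = -0.27057,   1 - phi_2^2 = 0.691975.
Replace gamma(1) by A gamma(0) + B and collect gamma(0):
  gamma(0) [0.691975 - (-0.27057)(-0.391011)] = (-0.27057)(0.21573) + 0.992512
  gamma(0) * 0.586179 = 0.934142
  gamma(0) = 0.934142 / 0.586179 = 1.593612.
  gamma(1) = A gamma(0) + B = (-0.391011)(1.593612) + (0.21573) = -0.40739.
Therefore gamma(1) = -0.4074 (to 4 decimal places).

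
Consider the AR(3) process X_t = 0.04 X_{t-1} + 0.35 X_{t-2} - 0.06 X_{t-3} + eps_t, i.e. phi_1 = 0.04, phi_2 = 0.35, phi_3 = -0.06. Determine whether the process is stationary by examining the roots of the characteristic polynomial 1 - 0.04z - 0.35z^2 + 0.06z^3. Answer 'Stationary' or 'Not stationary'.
\text{Stationary}

The AR(p) characteristic polynomial is P(z) = 1 - 0.04z - 0.35z^2 + 0.06z^3.
Stationarity requires all roots to lie outside the unit circle, i.e. |z| > 1 for every root.
Degree 3: look for a simple real root z0 first, then factor out (1 - z/z0) and solve the remaining quadratic.
Testing z0 = 2: P(2) = 1 + (-0.04)(2) + (-0.35)(2)^2 + (0.06)(2)^3
  = 1 + (-0.08) + (-1.4) + (0.48) = 0.  So z_0 = 2 is a root, |z_0| = 2.
Divide out the factor (1 - 0.5 z) = (1 - z/z0) (since 1/z0 = 0.5):
  P(z) = (1 - 0.5 z)(1 + (0.46) z + (-0.12) z^2)
  [check: z-coef 0.46 - (0.5) = -0.04; z^2-coef -0.12 - (0.5)(0.46) = -0.35; z^3-coef -(0.5)(-0.12) = 0.06.]
Remaining roots from the quadratic factor 1 + (0.46) z + (-0.12) z^2:
  Set 1 + (0.46) z + (-0.12) z^2 = 0, i.e. a z^2 + b z + c = 0 with a = -0.12, b = 0.46, c = 1.
  Discriminant D = b^2 - 4ac = (0.46)^2 - 4*(-0.12)*1 = 0.2116 - (-0.48) = 0.6916.
  D >= 0, so the roots are real: z = (-b +/- sqrt(D)) / (2a) = (-0.46 +/- 0.831625) / (-0.24).
    z_1 = (-0.46 + 0.831625) / (-0.24) = -1.5484,   |z_1| = 1.5484.
    z_2 = (-0.46 - 0.831625) / (-0.24) = 5.3818,   |z_2| = 5.3818.
Moduli of all roots: 2.0000, 1.5484, 5.3818.
All moduli strictly greater than 1? Yes.
Verdict: Stationary.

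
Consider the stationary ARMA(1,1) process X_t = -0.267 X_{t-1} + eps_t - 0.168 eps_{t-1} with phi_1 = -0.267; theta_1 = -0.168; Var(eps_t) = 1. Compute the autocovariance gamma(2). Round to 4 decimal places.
\gamma(2) = 0.1307

Multiply the model equation by X_{t-k} and take expectations. With theta_0 = psi_0 = 1 and psi_j the MA(infinity) weights, this gives
  gamma(k) - sum_i phi_i gamma(k-i) = c_k,
  c_k = sigma^2 * sum_{j=k..q} theta_j psi_{j-k}   (c_k = 0 for k > q),
using gamma(-m) = gamma(m).
psi-weights needed (psi_j = theta_j + sum_i phi_i psi_{j-i}):
  psi_1 = theta_1 + phi_1 = -0.168 + (-0.267) = -0.435
Right-hand sides:
  c_0 = sigma^2 (1 + theta_1 psi_1) = 1 * (1 + (-0.168)(-0.435)) = 1 * 1.07308 = 1.07308
  c_1 = sigma^2 theta_1 = 1 * (-0.168) = -0.168
  c_2 = 0
Equations for k = 0 and k = 1 (AR order 1):
  gamma(0) = phi_1 gamma(1) + c_0
  gamma(1) = phi_1 gamma(0) + c_1
Substituting the second into the first: gamma(0) (1 - phi_1^2) = c_0 + phi_1 c_1, so
  gamma(0) = (c_0 + phi_1 c_1) / (1 - phi_1^2) = (1.07308 + (-0.267)(-0.168)) / (1 - (-0.267)^2) = 1.117936 / 0.928711 = 1.20375.
  gamma(1) = phi_1 gamma(0) + c_1 = (-0.267)(1.20375) + (-0.168) = -0.489401.
For k = 2 (> q): gamma(2) = phi_1 gamma(1) = (-0.267)(-0.489401) = 0.13067.
Therefore gamma(2) = 0.1307 (to 4 decimal places).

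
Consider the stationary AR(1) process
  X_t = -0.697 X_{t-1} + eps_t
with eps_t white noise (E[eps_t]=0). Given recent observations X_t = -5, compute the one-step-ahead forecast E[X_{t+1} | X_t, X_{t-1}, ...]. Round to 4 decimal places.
E[X_{t+1} \mid \mathcal F_t] = 3.4850

For an AR(p) model X_t = c + sum_i phi_i X_{t-i} + eps_t, the
one-step-ahead conditional mean is
  E[X_{t+1} | X_t, ...] = c + sum_i phi_i X_{t+1-i}.
Substitute known values:
  E[X_{t+1} | ...] = (-0.697) * (-5)
                   = 3.4850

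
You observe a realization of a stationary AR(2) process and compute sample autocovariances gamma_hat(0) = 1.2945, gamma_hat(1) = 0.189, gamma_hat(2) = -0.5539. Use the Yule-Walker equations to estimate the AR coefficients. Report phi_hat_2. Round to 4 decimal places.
\hat\phi_{2} = -0.4590

The Yule-Walker equations for an AR(p) process read, in matrix form,
  Gamma_p phi = r_p,   with   (Gamma_p)_{ij} = gamma(|i - j|),
                       (r_p)_i = gamma(i),   i,j = 1..p.
Substitute the sample gammas (Toeplitz matrix and right-hand side of size 2):
  Gamma_p = [[1.2945, 0.189], [0.189, 1.2945]]
  r_p     = [0.189, -0.5539]
Written out:
  1.2945 phi_1 + 0.189 phi_2 = 0.189
  0.189 phi_1 + 1.2945 phi_2 = -0.5539
Solve by Cramer's rule:
  det = gamma(0)^2 - gamma(1)^2 = (1.2945)^2 - (0.189)^2 = 1.67573025 - 0.035721 = 1.64000925
  phi_hat_1 = [gamma(1) gamma(0) - gamma(1) gamma(2)] / det = [(0.189)(1.2945) - (0.189)(-0.5539)] / 1.64000925 = 0.3493476 / 1.64000925 = 0.213
  phi_hat_2 = [gamma(0) gamma(2) - gamma(1)^2] / det = [(1.2945)(-0.5539) - (0.189)^2] / 1.64000925 = -0.75274455 / 1.64000925 = -0.459
So phi_hat = [0.2130, -0.4590].
Therefore phi_hat_2 = -0.4590.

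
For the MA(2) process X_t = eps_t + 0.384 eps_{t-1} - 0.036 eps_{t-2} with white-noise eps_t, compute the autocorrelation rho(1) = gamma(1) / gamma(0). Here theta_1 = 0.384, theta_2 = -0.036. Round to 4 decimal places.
\rho(1) = 0.3222

For an MA(q) process with theta_0 = 1, the autocovariance is
  gamma(k) = sigma^2 * sum_{i=0..q-k} theta_i * theta_{i+k},
and rho(k) = gamma(k) / gamma(0). Sigma^2 cancels.
  numerator   = (1)*(0.384) + (0.384)*(-0.036) = 0.370176.
  denominator = (1)^2 + (0.384)^2 + (-0.036)^2 = 1.148752.
  rho(1) = 0.370176 / 1.148752 = 0.3222.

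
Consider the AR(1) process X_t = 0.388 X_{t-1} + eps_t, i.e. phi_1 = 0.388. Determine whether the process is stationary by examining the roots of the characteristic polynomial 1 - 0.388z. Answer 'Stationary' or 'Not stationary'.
\text{Stationary}

The AR(p) characteristic polynomial is P(z) = 1 - 0.388z.
Stationarity requires all roots to lie outside the unit circle, i.e. |z| > 1 for every root.
This is linear in z: 1 + (-0.388) z = 0  =>  z = -1/(-0.388) = 2.57732,  |z| = 2.57732.
Moduli of all roots: 2.5773.
All moduli strictly greater than 1? Yes.
Verdict: Stationary.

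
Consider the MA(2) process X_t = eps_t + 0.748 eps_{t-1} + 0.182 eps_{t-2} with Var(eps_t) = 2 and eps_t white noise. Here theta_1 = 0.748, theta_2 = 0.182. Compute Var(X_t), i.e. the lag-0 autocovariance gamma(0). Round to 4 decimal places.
\gamma(0) = 3.1853

For an MA(q) process X_t = eps_t + sum_i theta_i eps_{t-i} with
Var(eps_t) = sigma^2, the variance is
  gamma(0) = sigma^2 * (1 + sum_i theta_i^2).
  sum_i theta_i^2 = (0.748)^2 + (0.182)^2 = 0.559504 + 0.033124 = 0.592628.
  gamma(0) = 2 * (1 + 0.592628) = 2 * 1.592628 = 3.185256, which rounds to 3.1853.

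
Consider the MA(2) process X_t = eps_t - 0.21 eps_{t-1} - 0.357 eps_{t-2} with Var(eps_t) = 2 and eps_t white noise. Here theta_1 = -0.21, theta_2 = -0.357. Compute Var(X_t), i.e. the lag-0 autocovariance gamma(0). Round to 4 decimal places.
\gamma(0) = 2.3431

For an MA(q) process X_t = eps_t + sum_i theta_i eps_{t-i} with
Var(eps_t) = sigma^2, the variance is
  gamma(0) = sigma^2 * (1 + sum_i theta_i^2).
  sum_i theta_i^2 = (-0.21)^2 + (-0.357)^2 = 0.0441 + 0.127449 = 0.171549.
  gamma(0) = 2 * (1 + 0.171549) = 2 * 1.171549 = 2.343098, which rounds to 2.3431.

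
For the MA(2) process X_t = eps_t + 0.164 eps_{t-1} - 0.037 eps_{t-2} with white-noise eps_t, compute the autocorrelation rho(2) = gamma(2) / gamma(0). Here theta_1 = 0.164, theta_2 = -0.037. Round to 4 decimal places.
\rho(2) = -0.0360

For an MA(q) process with theta_0 = 1, the autocovariance is
  gamma(k) = sigma^2 * sum_{i=0..q-k} theta_i * theta_{i+k},
and rho(k) = gamma(k) / gamma(0). Sigma^2 cancels.
  numerator   = (1)*(-0.037) = -0.037.
  denominator = (1)^2 + (0.164)^2 + (-0.037)^2 = 1.028265.
  rho(2) = -0.037 / 1.028265 = -0.0360.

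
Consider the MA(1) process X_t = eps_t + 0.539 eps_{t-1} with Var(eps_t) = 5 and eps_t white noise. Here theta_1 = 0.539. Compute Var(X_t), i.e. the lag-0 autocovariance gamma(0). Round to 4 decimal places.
\gamma(0) = 6.4526

For an MA(q) process X_t = eps_t + sum_i theta_i eps_{t-i} with
Var(eps_t) = sigma^2, the variance is
  gamma(0) = sigma^2 * (1 + sum_i theta_i^2).
  sum_i theta_i^2 = (0.539)^2 = 0.290521.
  gamma(0) = 5 * (1 + 0.290521) = 5 * 1.290521 = 6.452605, which rounds to 6.4526.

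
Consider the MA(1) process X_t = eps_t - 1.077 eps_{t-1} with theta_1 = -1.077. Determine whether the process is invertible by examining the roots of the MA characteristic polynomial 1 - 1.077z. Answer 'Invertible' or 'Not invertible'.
\text{Not invertible}

The MA(q) characteristic polynomial is P(z) = 1 - 1.077z.
Invertibility requires all roots to lie outside the unit circle, i.e. |z| > 1 for every root.
This is linear in z: 1 + (-1.077) z = 0  =>  z = -1/(-1.077) = 0.928505,  |z| = 0.928505.
Moduli of all roots: 0.9285.
All moduli strictly greater than 1? No.
Verdict: Not invertible.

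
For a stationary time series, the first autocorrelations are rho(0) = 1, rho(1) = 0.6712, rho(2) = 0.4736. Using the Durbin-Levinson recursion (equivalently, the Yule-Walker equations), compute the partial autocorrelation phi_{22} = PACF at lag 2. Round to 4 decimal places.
\phi_{22} = 0.0420

The PACF at lag k is phi_{kk}, the last component of the solution
to the Yule-Walker system G_k phi = r_k where
  (G_k)_{ij} = rho(|i - j|), (r_k)_i = rho(i), i,j = 1..k.
Equivalently, Durbin-Levinson gives phi_{kk} iteratively:
  phi_{11} = rho(1)
  phi_{kk} = [rho(k) - sum_{j=1..k-1} phi_{k-1,j} rho(k-j)]
            / [1 - sum_{j=1..k-1} phi_{k-1,j} rho(j)],
  phi_{k,j} = phi_{k-1,j} - phi_{kk} phi_{k-1,k-j},  j = 1..k-1.
Step k = 1:
  phi_11 = rho(1) = 0.6712.
Step k = 2:
  phi_22 = [rho(2) - phi_11 rho(1)] / [1 - phi_11 rho(1)] = [0.4736 - (0.6712)(0.6712)] / [1 - (0.6712)(0.6712)]
         = 0.02309056 / 0.54949056 = 0.042.
Therefore phi_{22} = 0.0420.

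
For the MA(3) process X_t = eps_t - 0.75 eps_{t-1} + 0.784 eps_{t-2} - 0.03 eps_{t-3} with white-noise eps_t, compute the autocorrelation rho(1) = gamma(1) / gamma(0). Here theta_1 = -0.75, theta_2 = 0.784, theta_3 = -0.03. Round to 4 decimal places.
\rho(1) = -0.6251

For an MA(q) process with theta_0 = 1, the autocovariance is
  gamma(k) = sigma^2 * sum_{i=0..q-k} theta_i * theta_{i+k},
and rho(k) = gamma(k) / gamma(0). Sigma^2 cancels.
  numerator   = (1)*(-0.75) + (-0.75)*(0.784) + (0.784)*(-0.03) = -1.36152.
  denominator = (1)^2 + (-0.75)^2 + (0.784)^2 + (-0.03)^2 = 2.178056.
  rho(1) = -1.36152 / 2.178056 = -0.6251.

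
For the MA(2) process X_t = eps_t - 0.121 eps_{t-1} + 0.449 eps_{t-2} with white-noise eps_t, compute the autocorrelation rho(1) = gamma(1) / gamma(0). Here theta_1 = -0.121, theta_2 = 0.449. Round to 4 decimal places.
\rho(1) = -0.1442

For an MA(q) process with theta_0 = 1, the autocovariance is
  gamma(k) = sigma^2 * sum_{i=0..q-k} theta_i * theta_{i+k},
and rho(k) = gamma(k) / gamma(0). Sigma^2 cancels.
  numerator   = (1)*(-0.121) + (-0.121)*(0.449) = -0.175329.
  denominator = (1)^2 + (-0.121)^2 + (0.449)^2 = 1.216242.
  rho(1) = -0.175329 / 1.216242 = -0.1442.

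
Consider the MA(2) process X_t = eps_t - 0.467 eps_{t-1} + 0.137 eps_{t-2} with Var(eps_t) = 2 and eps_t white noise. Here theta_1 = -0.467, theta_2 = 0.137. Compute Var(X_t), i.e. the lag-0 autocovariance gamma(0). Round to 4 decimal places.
\gamma(0) = 2.4737

For an MA(q) process X_t = eps_t + sum_i theta_i eps_{t-i} with
Var(eps_t) = sigma^2, the variance is
  gamma(0) = sigma^2 * (1 + sum_i theta_i^2).
  sum_i theta_i^2 = (-0.467)^2 + (0.137)^2 = 0.218089 + 0.018769 = 0.236858.
  gamma(0) = 2 * (1 + 0.236858) = 2 * 1.236858 = 2.473716, which rounds to 2.4737.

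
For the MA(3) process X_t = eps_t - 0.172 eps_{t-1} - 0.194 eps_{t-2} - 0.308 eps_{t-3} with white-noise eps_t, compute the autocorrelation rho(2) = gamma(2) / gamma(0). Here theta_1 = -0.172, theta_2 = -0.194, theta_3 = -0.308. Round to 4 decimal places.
\rho(2) = -0.1214

For an MA(q) process with theta_0 = 1, the autocovariance is
  gamma(k) = sigma^2 * sum_{i=0..q-k} theta_i * theta_{i+k},
and rho(k) = gamma(k) / gamma(0). Sigma^2 cancels.
  numerator   = (1)*(-0.194) + (-0.172)*(-0.308) = -0.141024.
  denominator = (1)^2 + (-0.172)^2 + (-0.194)^2 + (-0.308)^2 = 1.162084.
  rho(2) = -0.141024 / 1.162084 = -0.1214.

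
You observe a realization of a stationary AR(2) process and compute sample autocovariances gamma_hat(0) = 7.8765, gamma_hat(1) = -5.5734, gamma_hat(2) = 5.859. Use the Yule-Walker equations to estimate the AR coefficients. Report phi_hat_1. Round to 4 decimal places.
\hat\phi_{1} = -0.3630

The Yule-Walker equations for an AR(p) process read, in matrix form,
  Gamma_p phi = r_p,   with   (Gamma_p)_{ij} = gamma(|i - j|),
                       (r_p)_i = gamma(i),   i,j = 1..p.
Substitute the sample gammas (Toeplitz matrix and right-hand side of size 2):
  Gamma_p = [[7.8765, -5.5734], [-5.5734, 7.8765]]
  r_p     = [-5.5734, 5.859]
Written out:
  7.8765 phi_1 - 5.5734 phi_2 = -5.5734
  -5.5734 phi_1 + 7.8765 phi_2 = 5.859
Solve by Cramer's rule:
  det = gamma(0)^2 - gamma(1)^2 = (7.8765)^2 - (-5.5734)^2 = 62.03925225 - 31.06278756 = 30.97646469
  phi_hat_1 = [gamma(1) gamma(0) - gamma(1) gamma(2)] / det = [(-5.5734)(7.8765) - (-5.5734)(5.859)] / 30.97646469 = -11.2443345 / 30.97646469 = -0.363
  phi_hat_2 = [gamma(0) gamma(2) - gamma(1)^2] / det = [(7.8765)(5.859) - (-5.5734)^2] / 30.97646469 = 15.08562594 / 30.97646469 = 0.487
So phi_hat = [-0.3630, 0.4870].
Therefore phi_hat_1 = -0.3630.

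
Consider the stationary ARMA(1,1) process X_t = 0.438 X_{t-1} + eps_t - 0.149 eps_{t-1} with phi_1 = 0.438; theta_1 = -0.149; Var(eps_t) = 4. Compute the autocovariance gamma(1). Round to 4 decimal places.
\gamma(1) = 1.3371

Multiply the model equation by X_{t-k} and take expectations. With theta_0 = psi_0 = 1 and psi_j the MA(infinity) weights, this gives
  gamma(k) - sum_i phi_i gamma(k-i) = c_k,
  c_k = sigma^2 * sum_{j=k..q} theta_j psi_{j-k}   (c_k = 0 for k > q),
using gamma(-m) = gamma(m).
psi-weights needed (psi_j = theta_j + sum_i phi_i psi_{j-i}):
  psi_1 = theta_1 + phi_1 = -0.149 + (0.438) = 0.289
Right-hand sides:
  c_0 = sigma^2 (1 + theta_1 psi_1) = 4 * (1 + (-0.149)(0.289)) = 4 * 0.956939 = 3.827756
  c_1 = sigma^2 theta_1 = 4 * (-0.149) = -0.596
  c_2 = 0
Equations for k = 0 and k = 1 (AR order 1):
  gamma(0) = phi_1 gamma(1) + c_0
  gamma(1) = phi_1 gamma(0) + c_1
Substituting the second into the first: gamma(0) (1 - phi_1^2) = c_0 + phi_1 c_1, so
  gamma(0) = (c_0 + phi_1 c_1) / (1 - phi_1^2) = (3.827756 + (0.438)(-0.596)) / (1 - (0.438)^2) = 3.566708 / 0.808156 = 4.41339.
  gamma(1) = phi_1 gamma(0) + c_1 = (0.438)(4.41339) + (-0.596) = 1.337065.
Therefore gamma(1) = 1.3371 (to 4 decimal places).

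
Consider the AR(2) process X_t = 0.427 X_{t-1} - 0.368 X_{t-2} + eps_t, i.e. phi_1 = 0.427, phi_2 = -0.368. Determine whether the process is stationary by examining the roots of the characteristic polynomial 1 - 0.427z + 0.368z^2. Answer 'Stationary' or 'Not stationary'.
\text{Stationary}

The AR(p) characteristic polynomial is P(z) = 1 - 0.427z + 0.368z^2.
Stationarity requires all roots to lie outside the unit circle, i.e. |z| > 1 for every root.
Set 1 + (-0.427) z + (0.368) z^2 = 0, i.e. a z^2 + b z + c = 0 with a = 0.368, b = -0.427, c = 1.
Discriminant D = b^2 - 4ac = (-0.427)^2 - 4*(0.368)*1 = 0.182329 - (1.472) = -1.289671.
D < 0, so the roots are the complex-conjugate pair z = (-b +/- i sqrt(-D)) / (2a) = 0.5802 +/- 1.543i.
For a conjugate pair |z|^2 = z * conj(z) = (product of roots) = c/a = 1/(0.368) = 2.717391, so |z| = sqrt(2.717391) = 1.6485 for both roots.
Moduli of all roots: 1.6485, 1.6485.
All moduli strictly greater than 1? Yes.
Verdict: Stationary.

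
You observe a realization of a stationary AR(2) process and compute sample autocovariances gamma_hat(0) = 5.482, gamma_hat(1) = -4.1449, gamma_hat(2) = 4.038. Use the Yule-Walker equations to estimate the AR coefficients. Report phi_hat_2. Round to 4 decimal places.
\hat\phi_{2} = 0.3850

The Yule-Walker equations for an AR(p) process read, in matrix form,
  Gamma_p phi = r_p,   with   (Gamma_p)_{ij} = gamma(|i - j|),
                       (r_p)_i = gamma(i),   i,j = 1..p.
Substitute the sample gammas (Toeplitz matrix and right-hand side of size 2):
  Gamma_p = [[5.482, -4.1449], [-4.1449, 5.482]]
  r_p     = [-4.1449, 4.038]
Written out:
  5.482 phi_1 - 4.1449 phi_2 = -4.1449
  -4.1449 phi_1 + 5.482 phi_2 = 4.038
Solve by Cramer's rule:
  det = gamma(0)^2 - gamma(1)^2 = (5.482)^2 - (-4.1449)^2 = 30.052324 - 17.18019601 = 12.87212799
  phi_hat_1 = [gamma(1) gamma(0) - gamma(1) gamma(2)] / det = [(-4.1449)(5.482) - (-4.1449)(4.038)] / 12.87212799 = -5.9852356 / 12.87212799 = -0.465
  phi_hat_2 = [gamma(0) gamma(2) - gamma(1)^2] / det = [(5.482)(4.038) - (-4.1449)^2] / 12.87212799 = 4.95611999 / 12.87212799 = 0.385
So phi_hat = [-0.4650, 0.3850].
Therefore phi_hat_2 = 0.3850.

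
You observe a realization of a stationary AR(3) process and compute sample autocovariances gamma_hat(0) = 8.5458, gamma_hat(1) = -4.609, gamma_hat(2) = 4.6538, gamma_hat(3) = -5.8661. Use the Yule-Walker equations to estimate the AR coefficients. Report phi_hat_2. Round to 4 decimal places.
\hat\phi_{2} = 0.1870

The Yule-Walker equations for an AR(p) process read, in matrix form,
  Gamma_p phi = r_p,   with   (Gamma_p)_{ij} = gamma(|i - j|),
                       (r_p)_i = gamma(i),   i,j = 1..p.
Substitute the sample gammas (Toeplitz matrix and right-hand side of size 3):
  Gamma_p = [[8.5458, -4.609, 4.6538], [-4.609, 8.5458, -4.609], [4.6538, -4.609, 8.5458]]
  r_p     = [-4.609, 4.6538, -5.8661]
Written out (R1..R3):
  (R1) 8.5458 phi_1 - 4.609 phi_2 + 4.6538 phi_3 = -4.609
  (R2) -4.609 phi_1 + 8.5458 phi_2 - 4.609 phi_3 = 4.6538
  (R3) 4.6538 phi_1 - 4.609 phi_2 + 8.5458 phi_3 = -5.8661
Gaussian elimination:
  R2 <- R2 - (-4.609/8.5458) R1 = R2 - (-0.539329) R1:  6.060031 phi_2 - 2.099069 phi_3 = 2.168031
  R3 <- R3 - (4.6538/8.5458) R1 = R3 - (0.544572) R1:  -2.099069 phi_2 + 6.011473 phi_3 = -3.356169
  R3 <- R3 - (-2.099069/6.060031) R2 = R3 - (-0.346379) R2:  5.284398 phi_3 = -2.605208
Back-substitution:
  phi_hat_3 = -2.605208 / 5.284398 = -0.493
  phi_hat_2 = (2.168031 - (-2.099069)(-0.493)) / 6.060031 = 0.186994
  phi_hat_1 = (-4.609 - (-4.609)(0.186994) - (4.6538)(-0.493)) / 8.5458 = -0.170004
So phi_hat = [-0.1700, 0.1870, -0.4930].
Therefore phi_hat_2 = 0.1870.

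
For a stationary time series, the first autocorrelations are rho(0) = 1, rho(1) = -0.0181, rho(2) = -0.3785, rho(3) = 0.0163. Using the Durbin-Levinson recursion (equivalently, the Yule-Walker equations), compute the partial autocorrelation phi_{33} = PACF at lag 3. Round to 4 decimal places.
\phi_{33} = 0.0000

The PACF at lag k is phi_{kk}, the last component of the solution
to the Yule-Walker system G_k phi = r_k where
  (G_k)_{ij} = rho(|i - j|), (r_k)_i = rho(i), i,j = 1..k.
Equivalently, Durbin-Levinson gives phi_{kk} iteratively:
  phi_{11} = rho(1)
  phi_{kk} = [rho(k) - sum_{j=1..k-1} phi_{k-1,j} rho(k-j)]
            / [1 - sum_{j=1..k-1} phi_{k-1,j} rho(j)],
  phi_{k,j} = phi_{k-1,j} - phi_{kk} phi_{k-1,k-j},  j = 1..k-1.
Step k = 1:
  phi_11 = rho(1) = -0.0181.
Step k = 2:
  phi_22 = [rho(2) - phi_11 rho(1)] / [1 - phi_11 rho(1)] = [-0.3785 - (-0.0181)(-0.0181)] / [1 - (-0.0181)(-0.0181)]
         = -0.37882761 / 0.99967239 = -0.378952.
  Update: phi_21 = phi_11 - phi_22 phi_11 = -0.0181 - (-0.378952)(-0.0181) = -0.024959.
Step k = 3:
  phi_33 = [rho(3) - phi_21 rho(2) - phi_22 rho(1)] / [1 - phi_21 rho(1) - phi_22 rho(2)]
    numerator   = 0.0163 - (-0.024959)(-0.3785) - (-0.378952)(-0.0181) = -0.00000602
    denominator = 1 - (-0.024959)(-0.0181) - (-0.378952)(-0.3785) = 0.856115
  phi_33 = -0.00000602 / 0.856115 = 0.
Therefore phi_{33} = 0.0000.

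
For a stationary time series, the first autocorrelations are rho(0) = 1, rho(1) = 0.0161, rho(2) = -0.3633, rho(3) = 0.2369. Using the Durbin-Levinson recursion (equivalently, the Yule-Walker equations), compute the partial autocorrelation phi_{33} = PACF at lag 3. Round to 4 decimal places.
\phi_{33} = 0.2890

The PACF at lag k is phi_{kk}, the last component of the solution
to the Yule-Walker system G_k phi = r_k where
  (G_k)_{ij} = rho(|i - j|), (r_k)_i = rho(i), i,j = 1..k.
Equivalently, Durbin-Levinson gives phi_{kk} iteratively:
  phi_{11} = rho(1)
  phi_{kk} = [rho(k) - sum_{j=1..k-1} phi_{k-1,j} rho(k-j)]
            / [1 - sum_{j=1..k-1} phi_{k-1,j} rho(j)],
  phi_{k,j} = phi_{k-1,j} - phi_{kk} phi_{k-1,k-j},  j = 1..k-1.
Step k = 1:
  phi_11 = rho(1) = 0.0161.
Step k = 2:
  phi_22 = [rho(2) - phi_11 rho(1)] / [1 - phi_11 rho(1)] = [-0.3633 - (0.0161)(0.0161)] / [1 - (0.0161)(0.0161)]
         = -0.36355921 / 0.99974079 = -0.363653.
  Update: phi_21 = phi_11 - phi_22 phi_11 = 0.0161 - (-0.363653)(0.0161) = 0.021955.
Step k = 3:
  phi_33 = [rho(3) - phi_21 rho(2) - phi_22 rho(1)] / [1 - phi_21 rho(1) - phi_22 rho(2)]
    numerator   = 0.2369 - (0.021955)(-0.3633) - (-0.363653)(0.0161) = 0.25073101
    denominator = 1 - (0.021955)(0.0161) - (-0.363653)(-0.3633) = 0.86753122
  phi_33 = 0.25073101 / 0.86753122 = 0.289.
Therefore phi_{33} = 0.2890.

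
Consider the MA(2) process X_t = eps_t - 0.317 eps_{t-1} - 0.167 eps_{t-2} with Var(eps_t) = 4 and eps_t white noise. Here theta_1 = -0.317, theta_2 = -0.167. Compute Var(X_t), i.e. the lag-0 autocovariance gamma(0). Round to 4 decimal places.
\gamma(0) = 4.5135

For an MA(q) process X_t = eps_t + sum_i theta_i eps_{t-i} with
Var(eps_t) = sigma^2, the variance is
  gamma(0) = sigma^2 * (1 + sum_i theta_i^2).
  sum_i theta_i^2 = (-0.317)^2 + (-0.167)^2 = 0.100489 + 0.027889 = 0.128378.
  gamma(0) = 4 * (1 + 0.128378) = 4 * 1.128378 = 4.513512, which rounds to 4.5135.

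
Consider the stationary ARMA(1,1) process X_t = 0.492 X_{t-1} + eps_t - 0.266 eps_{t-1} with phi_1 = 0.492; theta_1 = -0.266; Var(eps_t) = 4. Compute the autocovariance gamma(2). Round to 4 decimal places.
\gamma(2) = 0.5100

Multiply the model equation by X_{t-k} and take expectations. With theta_0 = psi_0 = 1 and psi_j the MA(infinity) weights, this gives
  gamma(k) - sum_i phi_i gamma(k-i) = c_k,
  c_k = sigma^2 * sum_{j=k..q} theta_j psi_{j-k}   (c_k = 0 for k > q),
using gamma(-m) = gamma(m).
psi-weights needed (psi_j = theta_j + sum_i phi_i psi_{j-i}):
  psi_1 = theta_1 + phi_1 = -0.266 + (0.492) = 0.226
Right-hand sides:
  c_0 = sigma^2 (1 + theta_1 psi_1) = 4 * (1 + (-0.266)(0.226)) = 4 * 0.939884 = 3.759536
  c_1 = sigma^2 theta_1 = 4 * (-0.266) = -1.064
  c_2 = 0
Equations for k = 0 and k = 1 (AR order 1):
  gamma(0) = phi_1 gamma(1) + c_0
  gamma(1) = phi_1 gamma(0) + c_1
Substituting the second into the first: gamma(0) (1 - phi_1^2) = c_0 + phi_1 c_1, so
  gamma(0) = (c_0 + phi_1 c_1) / (1 - phi_1^2) = (3.759536 + (0.492)(-1.064)) / (1 - (0.492)^2) = 3.236048 / 0.757936 = 4.269553.
  gamma(1) = phi_1 gamma(0) + c_1 = (0.492)(4.269553) + (-1.064) = 1.03662.
For k = 2 (> q): gamma(2) = phi_1 gamma(1) = (0.492)(1.03662) = 0.510017.
Therefore gamma(2) = 0.5100 (to 4 decimal places).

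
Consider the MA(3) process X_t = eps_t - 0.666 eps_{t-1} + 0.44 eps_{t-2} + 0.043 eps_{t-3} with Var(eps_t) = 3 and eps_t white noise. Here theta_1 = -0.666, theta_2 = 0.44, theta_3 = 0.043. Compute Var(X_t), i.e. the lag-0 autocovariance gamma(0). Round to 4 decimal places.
\gamma(0) = 4.9170

For an MA(q) process X_t = eps_t + sum_i theta_i eps_{t-i} with
Var(eps_t) = sigma^2, the variance is
  gamma(0) = sigma^2 * (1 + sum_i theta_i^2).
  sum_i theta_i^2 = (-0.666)^2 + (0.44)^2 + (0.043)^2 = 0.443556 + 0.1936 + 0.001849 = 0.639005.
  gamma(0) = 3 * (1 + 0.639005) = 3 * 1.639005 = 4.917015, which rounds to 4.9170.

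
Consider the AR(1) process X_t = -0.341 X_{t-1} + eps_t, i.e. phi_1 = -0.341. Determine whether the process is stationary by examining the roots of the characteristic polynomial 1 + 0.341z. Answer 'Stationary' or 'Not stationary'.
\text{Stationary}

The AR(p) characteristic polynomial is P(z) = 1 + 0.341z.
Stationarity requires all roots to lie outside the unit circle, i.e. |z| > 1 for every root.
This is linear in z: 1 + (0.341) z = 0  =>  z = -1/(0.341) = -2.932551,  |z| = 2.932551.
Moduli of all roots: 2.9326.
All moduli strictly greater than 1? Yes.
Verdict: Stationary.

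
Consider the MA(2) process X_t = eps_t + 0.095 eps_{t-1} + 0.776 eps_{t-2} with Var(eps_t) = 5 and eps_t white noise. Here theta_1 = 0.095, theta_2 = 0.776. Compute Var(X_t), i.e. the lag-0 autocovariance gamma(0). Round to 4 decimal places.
\gamma(0) = 8.0560

For an MA(q) process X_t = eps_t + sum_i theta_i eps_{t-i} with
Var(eps_t) = sigma^2, the variance is
  gamma(0) = sigma^2 * (1 + sum_i theta_i^2).
  sum_i theta_i^2 = (0.095)^2 + (0.776)^2 = 0.009025 + 0.602176 = 0.611201.
  gamma(0) = 5 * (1 + 0.611201) = 5 * 1.611201 = 8.056005, which rounds to 8.0560.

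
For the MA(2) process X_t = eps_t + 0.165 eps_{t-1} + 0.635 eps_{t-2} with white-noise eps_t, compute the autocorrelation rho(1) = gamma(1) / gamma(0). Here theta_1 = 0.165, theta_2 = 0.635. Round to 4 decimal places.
\rho(1) = 0.1886

For an MA(q) process with theta_0 = 1, the autocovariance is
  gamma(k) = sigma^2 * sum_{i=0..q-k} theta_i * theta_{i+k},
and rho(k) = gamma(k) / gamma(0). Sigma^2 cancels.
  numerator   = (1)*(0.165) + (0.165)*(0.635) = 0.269775.
  denominator = (1)^2 + (0.165)^2 + (0.635)^2 = 1.43045.
  rho(1) = 0.269775 / 1.43045 = 0.1886.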